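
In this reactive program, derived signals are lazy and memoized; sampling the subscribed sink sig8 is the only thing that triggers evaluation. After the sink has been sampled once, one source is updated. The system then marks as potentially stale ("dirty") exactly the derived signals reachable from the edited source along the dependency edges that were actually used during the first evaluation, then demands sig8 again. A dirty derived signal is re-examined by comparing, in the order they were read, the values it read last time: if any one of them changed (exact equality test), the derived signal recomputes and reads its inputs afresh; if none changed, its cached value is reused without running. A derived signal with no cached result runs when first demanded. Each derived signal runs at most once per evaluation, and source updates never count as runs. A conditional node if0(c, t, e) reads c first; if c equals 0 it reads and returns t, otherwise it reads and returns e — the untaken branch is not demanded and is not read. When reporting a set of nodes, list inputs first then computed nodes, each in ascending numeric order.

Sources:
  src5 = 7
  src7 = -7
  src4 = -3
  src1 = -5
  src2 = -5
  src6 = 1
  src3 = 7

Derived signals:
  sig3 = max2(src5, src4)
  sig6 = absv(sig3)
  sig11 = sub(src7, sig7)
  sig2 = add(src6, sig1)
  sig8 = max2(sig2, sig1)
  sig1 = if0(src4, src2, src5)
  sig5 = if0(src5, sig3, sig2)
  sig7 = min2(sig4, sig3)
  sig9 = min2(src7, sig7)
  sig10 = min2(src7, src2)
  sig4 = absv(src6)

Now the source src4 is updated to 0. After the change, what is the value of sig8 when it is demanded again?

First demand of the output computes:
  sig1 = if0(src4=-3 -> else branch src5) = 7
  sig2 = add(1, 7) = 8
  sig8 = max2(8, 7) = 8

After the edit, cleaning proceeds:
  sig1: a read changed (src4 -3->0) — executes, giving -5.
  sig2: a read changed (sig1 7->-5) — executes, giving -4.
  sig8: a read changed (sig2 8->-4; sig1 7->-5) — executes, giving -4.

Demanding sig8 again yields -4.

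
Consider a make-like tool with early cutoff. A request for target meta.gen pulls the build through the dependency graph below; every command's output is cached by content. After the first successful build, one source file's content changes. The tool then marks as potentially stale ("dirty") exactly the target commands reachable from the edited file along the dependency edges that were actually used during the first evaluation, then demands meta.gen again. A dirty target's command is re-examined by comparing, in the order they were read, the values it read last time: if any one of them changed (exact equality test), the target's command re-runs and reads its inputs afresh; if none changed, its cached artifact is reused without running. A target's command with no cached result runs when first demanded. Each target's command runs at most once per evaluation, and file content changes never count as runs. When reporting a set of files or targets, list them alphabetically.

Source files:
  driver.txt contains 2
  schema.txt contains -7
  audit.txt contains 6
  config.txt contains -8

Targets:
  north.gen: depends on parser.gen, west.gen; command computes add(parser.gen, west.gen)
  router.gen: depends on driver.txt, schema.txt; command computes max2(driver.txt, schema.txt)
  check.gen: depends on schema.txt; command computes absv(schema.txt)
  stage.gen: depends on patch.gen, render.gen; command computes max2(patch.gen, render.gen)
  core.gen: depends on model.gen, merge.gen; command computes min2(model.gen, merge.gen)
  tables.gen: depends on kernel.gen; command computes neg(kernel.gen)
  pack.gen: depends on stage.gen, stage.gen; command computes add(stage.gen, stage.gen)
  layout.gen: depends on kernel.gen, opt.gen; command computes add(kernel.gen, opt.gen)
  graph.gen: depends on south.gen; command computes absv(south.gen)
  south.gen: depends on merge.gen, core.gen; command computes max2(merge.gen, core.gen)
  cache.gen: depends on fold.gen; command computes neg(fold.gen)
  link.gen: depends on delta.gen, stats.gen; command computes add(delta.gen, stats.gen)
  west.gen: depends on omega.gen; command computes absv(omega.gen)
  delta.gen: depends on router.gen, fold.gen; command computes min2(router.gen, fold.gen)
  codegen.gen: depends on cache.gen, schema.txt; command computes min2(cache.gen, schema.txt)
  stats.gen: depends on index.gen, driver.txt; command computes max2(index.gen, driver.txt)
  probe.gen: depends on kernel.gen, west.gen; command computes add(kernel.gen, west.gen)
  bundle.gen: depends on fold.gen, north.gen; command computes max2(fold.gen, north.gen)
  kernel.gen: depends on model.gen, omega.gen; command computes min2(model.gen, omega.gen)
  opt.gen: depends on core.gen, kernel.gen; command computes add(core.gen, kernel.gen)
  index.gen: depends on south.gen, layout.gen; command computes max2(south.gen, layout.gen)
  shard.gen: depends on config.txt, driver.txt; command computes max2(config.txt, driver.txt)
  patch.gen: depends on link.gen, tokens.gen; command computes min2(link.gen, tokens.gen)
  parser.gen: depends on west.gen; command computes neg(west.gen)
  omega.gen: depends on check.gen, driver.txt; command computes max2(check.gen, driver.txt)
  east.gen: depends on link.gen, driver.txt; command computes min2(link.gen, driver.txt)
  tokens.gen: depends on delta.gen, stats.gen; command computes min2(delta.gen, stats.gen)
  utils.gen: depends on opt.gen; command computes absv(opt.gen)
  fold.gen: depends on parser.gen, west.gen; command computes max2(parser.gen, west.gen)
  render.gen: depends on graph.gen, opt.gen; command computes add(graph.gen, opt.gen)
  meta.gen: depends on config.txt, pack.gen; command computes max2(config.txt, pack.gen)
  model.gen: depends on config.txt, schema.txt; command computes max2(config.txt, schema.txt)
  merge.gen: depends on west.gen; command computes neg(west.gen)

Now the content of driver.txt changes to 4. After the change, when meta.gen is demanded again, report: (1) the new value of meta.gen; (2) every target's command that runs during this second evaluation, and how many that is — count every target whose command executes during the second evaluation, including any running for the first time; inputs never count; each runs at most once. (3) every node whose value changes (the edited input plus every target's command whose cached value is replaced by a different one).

Demanding meta.gen again yields 8.
10 target commands run: delta.gen, link.gen, meta.gen, omega.gen, pack.gen, patch.gen, router.gen, stage.gen, stats.gen, tokens.gen.
The nodes whose values change: delta.gen, driver.txt, link.gen, meta.gen, pack.gen, patch.gen, router.gen, stage.gen, stats.gen, tokens.gen.
Note where the cutoff bites: kernel.gen is checked, finds nothing changed, and keeps its cache.

First demand of the output computes:
  check.gen = absv(-7) = 7
  model.gen = max2(-8, -7) = -7
  omega.gen = max2(7, 2) = 7
  kernel.gen = min2(-7, 7) = -7
  router.gen = max2(2, -7) = 2
  west.gen = absv(7) = 7
  merge.gen = neg(7) = -7
  core.gen = min2(-7, -7) = -7
  opt.gen = add(-7, -7) = -14
  layout.gen = add(-7, -14) = -21
  parser.gen = neg(7) = -7
  fold.gen = max2(-7, 7) = 7
  delta.gen = min2(2, 7) = 2
  south.gen = max2(-7, -7) = -7
  graph.gen = absv(-7) = 7
  index.gen = max2(-7, -21) = -7
  render.gen = add(7, -14) = -7
  stats.gen = max2(-7, 2) = 2
  link.gen = add(2, 2) = 4
  tokens.gen = min2(2, 2) = 2
  patch.gen = min2(4, 2) = 2
  stage.gen = max2(2, -7) = 2
  pack.gen = add(2, 2) = 4
  meta.gen = max2(-8, 4) = 4

After the edit, cleaning proceeds:
  omega.gen: a read changed (driver.txt 2->4) — executes, giving 7 — identical to its old value.
  kernel.gen: dirty, but its reads are unchanged (model.gen unchanged, omega.gen unchanged); cached -7 stands.
  router.gen: a read changed (driver.txt 2->4) — executes, giving 4.
  west.gen: dirty, but its reads are unchanged (omega.gen unchanged); cached 7 stands.
  merge.gen: dirty, but its reads are unchanged (west.gen unchanged); cached -7 stands.
  core.gen: dirty, but its reads are unchanged (model.gen unchanged, merge.gen unchanged); cached -7 stands.
  opt.gen: dirty, but its reads are unchanged (core.gen unchanged, kernel.gen unchanged); cached -14 stands.
  layout.gen: dirty, but its reads are unchanged (kernel.gen unchanged, opt.gen unchanged); cached -21 stands.
  parser.gen: dirty, but its reads are unchanged (west.gen unchanged); cached -7 stands.
  fold.gen: dirty, but its reads are unchanged (parser.gen unchanged, west.gen unchanged); cached 7 stands.
  delta.gen: a read changed (router.gen 2->4) — executes, giving 4.
  south.gen: dirty, but its reads are unchanged (merge.gen unchanged, core.gen unchanged); cached -7 stands.
  graph.gen: dirty, but its reads are unchanged (south.gen unchanged); cached 7 stands.
  index.gen: dirty, but its reads are unchanged (south.gen unchanged, layout.gen unchanged); cached -7 stands.
  render.gen: dirty, but its reads are unchanged (graph.gen unchanged, opt.gen unchanged); cached -7 stands.
  stats.gen: a read changed (driver.txt 2->4) — executes, giving 4.
  link.gen: a read changed (delta.gen 2->4; stats.gen 2->4) — executes, giving 8.
  tokens.gen: a read changed (delta.gen 2->4; stats.gen 2->4) — executes, giving 4.
  patch.gen: a read changed (link.gen 4->8; tokens.gen 2->4) — executes, giving 4.
  stage.gen: a read changed (patch.gen 2->4) — executes, giving 4.
  pack.gen: a read changed (stage.gen 2->4; stage.gen 2->4) — executes, giving 8.
  meta.gen: a read changed (pack.gen 4->8) — executes, giving 8.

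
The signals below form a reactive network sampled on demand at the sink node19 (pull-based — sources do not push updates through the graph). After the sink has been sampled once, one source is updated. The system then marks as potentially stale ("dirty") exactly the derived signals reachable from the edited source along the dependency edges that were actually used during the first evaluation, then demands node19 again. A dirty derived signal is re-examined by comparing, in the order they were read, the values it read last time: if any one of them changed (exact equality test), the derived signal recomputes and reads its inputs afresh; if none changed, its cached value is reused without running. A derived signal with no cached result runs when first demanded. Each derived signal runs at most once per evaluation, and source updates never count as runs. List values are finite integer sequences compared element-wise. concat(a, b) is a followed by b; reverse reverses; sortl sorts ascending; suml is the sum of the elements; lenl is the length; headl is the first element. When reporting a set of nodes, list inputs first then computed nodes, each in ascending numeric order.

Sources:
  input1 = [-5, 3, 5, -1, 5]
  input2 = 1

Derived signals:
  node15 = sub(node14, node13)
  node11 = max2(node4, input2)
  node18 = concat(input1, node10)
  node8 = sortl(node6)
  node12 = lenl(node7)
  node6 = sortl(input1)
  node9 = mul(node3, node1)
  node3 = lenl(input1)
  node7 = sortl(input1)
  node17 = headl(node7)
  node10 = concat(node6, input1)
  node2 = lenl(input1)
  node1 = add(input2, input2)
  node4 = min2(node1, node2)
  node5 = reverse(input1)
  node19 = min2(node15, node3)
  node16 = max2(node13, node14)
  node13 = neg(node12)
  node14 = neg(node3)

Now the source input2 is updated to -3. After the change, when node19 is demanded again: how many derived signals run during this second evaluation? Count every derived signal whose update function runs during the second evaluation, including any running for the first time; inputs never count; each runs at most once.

Run set: none (0 run).
The important point: nothing the output needs ever reads input2, so the edit is invisible to it.

Initial pass — values computed on the first demand:
  node3 = lenl([-5, 3, 5, -1, 5]) = 5
  node7 = sortl([-5, 3, 5, -1, 5]) = [-5, -1, 3, 5, 5]
  node12 = lenl([-5, -1, 3, 5, 5]) = 5
  node13 = neg(5) = -5
  node14 = neg(5) = -5
  node15 = sub(-5, -5) = 0
  node19 = min2(0, 5) = 0

Second demand — change propagation:
  no demanded computation ever read input2, so the edit dirties nothing and nothing runs.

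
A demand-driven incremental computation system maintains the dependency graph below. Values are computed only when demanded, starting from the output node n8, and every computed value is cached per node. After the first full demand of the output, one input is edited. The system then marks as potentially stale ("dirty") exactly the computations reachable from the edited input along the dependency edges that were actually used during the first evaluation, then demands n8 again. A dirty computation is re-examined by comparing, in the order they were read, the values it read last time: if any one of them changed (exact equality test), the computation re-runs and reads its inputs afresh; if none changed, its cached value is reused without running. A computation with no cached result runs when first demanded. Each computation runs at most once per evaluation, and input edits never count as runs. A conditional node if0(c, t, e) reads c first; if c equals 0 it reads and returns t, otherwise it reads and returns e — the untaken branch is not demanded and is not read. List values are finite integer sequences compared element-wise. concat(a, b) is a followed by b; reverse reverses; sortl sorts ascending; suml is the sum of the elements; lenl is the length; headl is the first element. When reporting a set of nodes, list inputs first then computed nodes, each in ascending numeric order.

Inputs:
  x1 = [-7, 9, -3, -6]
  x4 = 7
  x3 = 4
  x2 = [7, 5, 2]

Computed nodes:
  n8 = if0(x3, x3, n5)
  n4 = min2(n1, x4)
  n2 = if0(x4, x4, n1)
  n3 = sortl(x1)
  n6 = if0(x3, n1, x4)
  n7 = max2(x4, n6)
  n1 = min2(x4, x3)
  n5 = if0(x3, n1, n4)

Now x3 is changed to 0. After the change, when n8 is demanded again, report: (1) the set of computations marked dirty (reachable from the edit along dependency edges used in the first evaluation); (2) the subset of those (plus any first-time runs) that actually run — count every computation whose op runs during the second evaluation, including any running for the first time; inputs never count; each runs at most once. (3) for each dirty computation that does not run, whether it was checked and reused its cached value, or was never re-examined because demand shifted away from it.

Marked dirty: n1, n4, n5, n8.
Computations that run: n8 — 1 in total.
Never re-examined (demand shifted away): n1, n4, n5.
Key observation: a condition flipped, so demand moved to the other branch — n1, n4, n5 are never re-examined.

First evaluation (everything demanded from the output):
  n1 = min2(7, 4) = 4
  n4 = min2(4, 7) = 4
  n5 = if0(x3=4 -> else branch n4) = 4
  n8 = if0(x3=4 -> else branch n5) = 4

Propagation after the edit:
  n1: marked dirty but never re-examined — demand shifted away from it.
  n4: marked dirty but never re-examined — demand shifted away from it.
  n5: marked dirty but never re-examined — demand shifted away from it.
  n8: runs — x3 4->0; result 0.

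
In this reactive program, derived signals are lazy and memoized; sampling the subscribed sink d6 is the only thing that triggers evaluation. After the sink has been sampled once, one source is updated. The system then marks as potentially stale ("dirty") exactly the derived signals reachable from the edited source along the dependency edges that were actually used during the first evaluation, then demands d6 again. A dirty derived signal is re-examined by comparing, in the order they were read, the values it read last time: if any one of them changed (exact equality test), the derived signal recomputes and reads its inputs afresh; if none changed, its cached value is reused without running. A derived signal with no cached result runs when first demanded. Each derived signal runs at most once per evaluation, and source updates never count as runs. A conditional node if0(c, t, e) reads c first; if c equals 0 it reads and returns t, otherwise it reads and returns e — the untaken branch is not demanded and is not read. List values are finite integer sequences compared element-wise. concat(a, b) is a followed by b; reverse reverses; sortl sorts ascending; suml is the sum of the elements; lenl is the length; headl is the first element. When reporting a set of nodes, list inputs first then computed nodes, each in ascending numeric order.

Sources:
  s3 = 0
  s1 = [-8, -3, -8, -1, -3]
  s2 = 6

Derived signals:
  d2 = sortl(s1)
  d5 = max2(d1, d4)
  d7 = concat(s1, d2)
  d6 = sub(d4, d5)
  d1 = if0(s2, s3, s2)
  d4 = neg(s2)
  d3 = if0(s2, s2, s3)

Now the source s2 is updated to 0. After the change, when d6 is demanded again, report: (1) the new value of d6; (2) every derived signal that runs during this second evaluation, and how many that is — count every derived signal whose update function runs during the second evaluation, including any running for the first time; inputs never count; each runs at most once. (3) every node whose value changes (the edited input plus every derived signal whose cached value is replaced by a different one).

Demanding d6 again yields 0.
4 derived signals run: d1, d4, d5, d6.
The nodes whose values change: s2, d1, d4, d5, d6.

First demand of the output computes:
  d1 = if0(s2=6 -> else branch s2) = 6
  d4 = neg(6) = -6
  d5 = max2(6, -6) = 6
  d6 = sub(-6, 6) = -12

After the edit, cleaning proceeds:
  d1: a read changed (s2 6->0; s2 6->0) — executes, giving 0.
  d4: a read changed (s2 6->0) — executes, giving 0.
  d5: a read changed (d1 6->0; d4 -6->0) — executes, giving 0.
  d6: a read changed (d4 -6->0; d5 6->0) — executes, giving 0.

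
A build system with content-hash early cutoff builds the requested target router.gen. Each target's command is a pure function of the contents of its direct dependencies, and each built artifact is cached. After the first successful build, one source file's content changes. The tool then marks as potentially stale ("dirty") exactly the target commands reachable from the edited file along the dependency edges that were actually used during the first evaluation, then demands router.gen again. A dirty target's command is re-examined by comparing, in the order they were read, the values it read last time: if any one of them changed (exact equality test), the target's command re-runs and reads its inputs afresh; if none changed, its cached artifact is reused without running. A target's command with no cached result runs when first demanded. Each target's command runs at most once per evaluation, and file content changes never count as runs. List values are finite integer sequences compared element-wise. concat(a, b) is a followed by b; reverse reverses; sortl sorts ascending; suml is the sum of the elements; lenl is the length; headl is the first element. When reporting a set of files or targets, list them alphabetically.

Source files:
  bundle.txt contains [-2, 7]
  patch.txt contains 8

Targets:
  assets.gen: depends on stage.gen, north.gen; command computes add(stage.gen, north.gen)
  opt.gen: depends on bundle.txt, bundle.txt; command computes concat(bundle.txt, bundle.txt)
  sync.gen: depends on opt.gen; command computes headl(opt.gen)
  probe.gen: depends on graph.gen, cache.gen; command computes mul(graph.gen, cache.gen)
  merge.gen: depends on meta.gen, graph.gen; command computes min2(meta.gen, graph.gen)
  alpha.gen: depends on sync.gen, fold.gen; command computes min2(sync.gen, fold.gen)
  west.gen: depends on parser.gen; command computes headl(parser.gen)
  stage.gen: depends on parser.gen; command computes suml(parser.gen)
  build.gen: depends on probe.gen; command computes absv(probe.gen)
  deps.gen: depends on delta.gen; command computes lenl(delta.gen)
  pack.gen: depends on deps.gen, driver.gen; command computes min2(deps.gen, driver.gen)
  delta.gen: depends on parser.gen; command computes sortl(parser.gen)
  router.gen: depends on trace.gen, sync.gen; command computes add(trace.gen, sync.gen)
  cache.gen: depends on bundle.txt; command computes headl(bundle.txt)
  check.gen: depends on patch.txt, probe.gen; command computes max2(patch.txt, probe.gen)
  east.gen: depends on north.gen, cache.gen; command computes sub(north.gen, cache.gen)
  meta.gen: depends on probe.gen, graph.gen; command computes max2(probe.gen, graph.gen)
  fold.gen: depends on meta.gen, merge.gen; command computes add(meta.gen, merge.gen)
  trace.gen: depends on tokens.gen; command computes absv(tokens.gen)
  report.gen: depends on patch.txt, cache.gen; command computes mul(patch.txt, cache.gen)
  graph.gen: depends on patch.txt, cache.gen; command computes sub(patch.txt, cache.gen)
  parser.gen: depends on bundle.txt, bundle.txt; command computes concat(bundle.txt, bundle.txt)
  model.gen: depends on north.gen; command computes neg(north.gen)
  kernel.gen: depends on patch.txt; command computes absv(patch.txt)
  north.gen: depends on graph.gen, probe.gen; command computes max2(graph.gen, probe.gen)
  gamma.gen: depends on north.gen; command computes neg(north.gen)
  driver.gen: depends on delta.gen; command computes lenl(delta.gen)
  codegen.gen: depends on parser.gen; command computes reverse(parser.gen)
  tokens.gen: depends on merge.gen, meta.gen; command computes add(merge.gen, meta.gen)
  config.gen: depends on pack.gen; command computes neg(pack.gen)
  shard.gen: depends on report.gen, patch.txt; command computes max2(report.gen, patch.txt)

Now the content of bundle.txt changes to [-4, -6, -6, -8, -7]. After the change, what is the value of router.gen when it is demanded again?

New value of router.gen: 20.

First evaluation (everything demanded from the output):
  cache.gen = headl([-2, 7]) = -2
  graph.gen = sub(8, -2) = 10
  opt.gen = concat([-2, 7], [-2, 7]) = [-2, 7, -2, 7]
  probe.gen = mul(10, -2) = -20
  meta.gen = max2(-20, 10) = 10
  merge.gen = min2(10, 10) = 10
  sync.gen = headl([-2, 7, -2, 7]) = -2
  tokens.gen = add(10, 10) = 20
  trace.gen = absv(20) = 20
  router.gen = add(20, -2) = 18

Propagation after the edit:
  cache.gen: runs — bundle.txt [-2, 7]->[-4, -6, -6, -8, -7]; result -4.
  graph.gen: runs — cache.gen -2->-4; result 12.
  opt.gen: runs — bundle.txt [-2, 7]->[-4, -6, -6, -8, -7]; bundle.txt [-2, 7]->[-4, -6, -6, -8, -7]; result [-4, -6, -6, -8, -7, -4, -6, -6, -8, -7].
  probe.gen: runs — graph.gen 10->12; cache.gen -2->-4; result -48.
  meta.gen: runs — probe.gen -20->-48; graph.gen 10->12; result 12.
  merge.gen: runs — meta.gen 10->12; graph.gen 10->12; result 12.
  sync.gen: runs — opt.gen [-2, 7, -2, 7]->[-4, -6, -6, -8, -7, -4, -6, -6, -8, -7]; result -4.
  tokens.gen: runs — merge.gen 10->12; meta.gen 10->12; result 24.
  trace.gen: runs — tokens.gen 20->24; result 24.
  router.gen: runs — trace.gen 20->24; sync.gen -2->-4; result 20.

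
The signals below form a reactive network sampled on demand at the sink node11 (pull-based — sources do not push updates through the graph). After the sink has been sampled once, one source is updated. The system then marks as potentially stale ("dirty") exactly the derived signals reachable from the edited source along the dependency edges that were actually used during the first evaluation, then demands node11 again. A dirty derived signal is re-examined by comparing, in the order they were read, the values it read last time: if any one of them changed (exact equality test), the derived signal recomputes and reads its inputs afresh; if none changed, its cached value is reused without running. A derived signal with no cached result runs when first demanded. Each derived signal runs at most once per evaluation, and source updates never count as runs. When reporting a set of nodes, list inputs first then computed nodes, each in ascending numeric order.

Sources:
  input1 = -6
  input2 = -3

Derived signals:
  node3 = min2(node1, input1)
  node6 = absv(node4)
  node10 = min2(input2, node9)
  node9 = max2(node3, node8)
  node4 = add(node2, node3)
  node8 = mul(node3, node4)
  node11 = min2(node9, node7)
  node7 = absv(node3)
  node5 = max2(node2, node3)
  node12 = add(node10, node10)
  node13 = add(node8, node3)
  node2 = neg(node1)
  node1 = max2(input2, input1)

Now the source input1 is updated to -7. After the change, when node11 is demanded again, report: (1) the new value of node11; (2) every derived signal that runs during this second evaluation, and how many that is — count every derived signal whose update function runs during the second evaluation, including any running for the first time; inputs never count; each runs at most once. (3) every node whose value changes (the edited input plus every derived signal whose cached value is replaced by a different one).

node11 now evaluates to 7.
Run set: node1, node3, node4, node7, node8, node9, node11 (7 run).
Changed values: input1, node3, node4, node7, node8, node9, node11.
The important point: at node2 every value read last time is unchanged, so the dirty flag clears without a run.

Initial pass — values computed on the first demand:
  node1 = max2(-3, -6) = -3
  node2 = neg(-3) = 3
  node3 = min2(-3, -6) = -6
  node4 = add(3, -6) = -3
  node7 = absv(-6) = 6
  node8 = mul(-6, -3) = 18
  node9 = max2(-6, 18) = 18
  node11 = min2(18, 6) = 6

Second demand — change propagation:
  node1: re-runs because input1 -6->-7; new result -3 (unchanged).
  node2: re-examined; everything it read last time is the same (node1 unchanged) — cache 3 kept, no run.
  node3: re-runs because input1 -6->-7; new result -7.
  node4: re-runs because node3 -6->-7; new result -4.
  node7: re-runs because node3 -6->-7; new result 7.
  node8: re-runs because node3 -6->-7; node4 -3->-4; new result 28.
  node9: re-runs because node3 -6->-7; node8 18->28; new result 28.
  node11: re-runs because node9 18->28; node7 6->7; new result 7.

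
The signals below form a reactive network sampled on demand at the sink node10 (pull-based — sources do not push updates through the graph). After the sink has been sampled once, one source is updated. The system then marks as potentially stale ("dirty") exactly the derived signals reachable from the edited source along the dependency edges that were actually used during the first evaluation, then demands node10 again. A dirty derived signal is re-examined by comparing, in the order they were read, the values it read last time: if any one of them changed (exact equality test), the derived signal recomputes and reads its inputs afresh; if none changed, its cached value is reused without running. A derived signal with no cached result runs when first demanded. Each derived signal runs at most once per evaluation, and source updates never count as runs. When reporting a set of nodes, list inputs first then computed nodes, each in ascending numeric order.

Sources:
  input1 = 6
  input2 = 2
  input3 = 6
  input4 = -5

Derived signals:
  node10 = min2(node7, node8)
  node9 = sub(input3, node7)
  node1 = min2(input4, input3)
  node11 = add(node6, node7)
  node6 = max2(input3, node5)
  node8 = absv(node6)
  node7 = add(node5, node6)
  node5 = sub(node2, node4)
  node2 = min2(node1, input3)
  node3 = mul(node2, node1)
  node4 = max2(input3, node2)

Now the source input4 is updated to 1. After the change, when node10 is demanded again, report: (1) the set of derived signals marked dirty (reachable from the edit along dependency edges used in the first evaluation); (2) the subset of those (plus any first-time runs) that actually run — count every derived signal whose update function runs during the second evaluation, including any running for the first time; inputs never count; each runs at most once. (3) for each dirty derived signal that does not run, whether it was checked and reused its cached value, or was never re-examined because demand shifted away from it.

Initial pass — values computed on the first demand:
  node1 = min2(-5, 6) = -5
  node2 = min2(-5, 6) = -5
  node4 = max2(6, -5) = 6
  node5 = sub(-5, 6) = -11
  node6 = max2(6, -11) = 6
  node7 = add(-11, 6) = -5
  node8 = absv(6) = 6
  node10 = min2(-5, 6) = -5

Second demand — change propagation:
  node1: re-runs because input4 -5->1; new result 1.
  node2: re-runs because node1 -5->1; new result 1.
  node4: re-runs because node2 -5->1; new result 6 (unchanged).
  node5: re-runs because node2 -5->1; new result -5.
  node6: re-runs because node5 -11->-5; new result 6 (unchanged).
  node7: re-runs because node5 -11->-5; new result 1.
  node8: re-examined; everything it read last time is the same (node6 unchanged) — cache 6 kept, no run.
  node10: re-runs because node7 -5->1; new result 1.

The important point: at node8 every value read last time is unchanged, so the dirty flag clears without a run.

Dirty set: node1, node2, node4, node5, node6, node7, node8, node10.
Run set: node1, node2, node4, node5, node6, node7, node10 (7 run).
Re-examined without running (cache reused): node8.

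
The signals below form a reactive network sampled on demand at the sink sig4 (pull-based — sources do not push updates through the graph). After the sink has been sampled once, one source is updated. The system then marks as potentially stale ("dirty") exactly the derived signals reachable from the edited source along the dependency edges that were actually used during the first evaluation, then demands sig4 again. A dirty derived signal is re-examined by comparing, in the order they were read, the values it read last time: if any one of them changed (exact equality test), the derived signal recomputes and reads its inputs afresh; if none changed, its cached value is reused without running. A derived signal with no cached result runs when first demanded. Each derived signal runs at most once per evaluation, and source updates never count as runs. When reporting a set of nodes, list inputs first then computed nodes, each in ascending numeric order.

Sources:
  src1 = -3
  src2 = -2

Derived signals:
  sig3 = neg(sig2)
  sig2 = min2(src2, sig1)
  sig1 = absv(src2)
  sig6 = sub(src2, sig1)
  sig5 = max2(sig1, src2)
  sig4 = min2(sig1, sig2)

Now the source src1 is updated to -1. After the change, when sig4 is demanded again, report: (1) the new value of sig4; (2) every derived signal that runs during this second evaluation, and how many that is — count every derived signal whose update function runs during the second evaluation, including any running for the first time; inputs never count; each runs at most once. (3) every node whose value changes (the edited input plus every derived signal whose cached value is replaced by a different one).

Initial pass — values computed on the first demand:
  sig1 = absv(-2) = 2
  sig2 = min2(-2, 2) = -2
  sig4 = min2(2, -2) = -2

Second demand — change propagation:
  no demanded computation ever read src1, so the edit dirties nothing and nothing runs.

The important point: nothing the output needs ever reads src1, so the edit is invisible to it.

sig4 now evaluates to -2.
Run set: none (0 run).
Changed values: src1.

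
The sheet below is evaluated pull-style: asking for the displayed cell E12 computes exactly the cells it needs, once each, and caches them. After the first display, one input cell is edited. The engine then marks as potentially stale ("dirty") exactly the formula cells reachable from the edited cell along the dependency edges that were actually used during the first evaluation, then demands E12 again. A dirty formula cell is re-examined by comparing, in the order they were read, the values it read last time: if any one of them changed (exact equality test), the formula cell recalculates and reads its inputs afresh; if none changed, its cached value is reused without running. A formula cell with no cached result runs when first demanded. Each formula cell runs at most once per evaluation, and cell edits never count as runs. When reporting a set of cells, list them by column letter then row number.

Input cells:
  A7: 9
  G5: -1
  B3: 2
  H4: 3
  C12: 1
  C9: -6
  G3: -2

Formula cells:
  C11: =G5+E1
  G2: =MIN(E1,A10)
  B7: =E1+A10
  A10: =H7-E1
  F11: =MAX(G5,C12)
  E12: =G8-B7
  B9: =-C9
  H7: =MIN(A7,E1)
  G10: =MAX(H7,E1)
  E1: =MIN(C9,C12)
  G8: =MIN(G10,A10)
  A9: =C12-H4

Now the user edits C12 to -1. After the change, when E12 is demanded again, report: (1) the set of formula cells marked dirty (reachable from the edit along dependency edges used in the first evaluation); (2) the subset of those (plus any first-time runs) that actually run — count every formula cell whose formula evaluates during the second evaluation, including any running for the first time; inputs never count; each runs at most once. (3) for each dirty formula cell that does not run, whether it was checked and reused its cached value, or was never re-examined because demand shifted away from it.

First demand of the output computes:
  E1 = MIN(-6, 1) = -6
  H7 = MIN(9, -6) = -6
  A10 = -6 - -6 = 0
  B7 = -6 + 0 = -6
  G10 = MAX(-6, -6) = -6
  G8 = MIN(-6, 0) = -6
  E12 = -6 - -6 = 0

After the edit, cleaning proceeds:
  E1: a read changed (C12 1->-1) — executes, giving -6 — identical to its old value.
  H7: dirty, but its reads are unchanged (A7 unchanged, E1 unchanged); cached -6 stands.
  A10: dirty, but its reads are unchanged (H7 unchanged, E1 unchanged); cached 0 stands.
  B7: dirty, but its reads are unchanged (E1 unchanged, A10 unchanged); cached -6 stands.
  G10: dirty, but its reads are unchanged (H7 unchanged, E1 unchanged); cached -6 stands.
  G8: dirty, but its reads are unchanged (G10 unchanged, A10 unchanged); cached -6 stands.
  E12: dirty, but its reads are unchanged (G8 unchanged, B7 unchanged); cached 0 stands.

Note the absorption at E1: it re-runs yet its value is the same, leaving the output's value untouched.

The edit dirties: A10, B7, E1, E12, G8, G10, H7.
1 formula cells run: E1.
Cache hits after checking: A10, B7, E12, G8, G10, H7.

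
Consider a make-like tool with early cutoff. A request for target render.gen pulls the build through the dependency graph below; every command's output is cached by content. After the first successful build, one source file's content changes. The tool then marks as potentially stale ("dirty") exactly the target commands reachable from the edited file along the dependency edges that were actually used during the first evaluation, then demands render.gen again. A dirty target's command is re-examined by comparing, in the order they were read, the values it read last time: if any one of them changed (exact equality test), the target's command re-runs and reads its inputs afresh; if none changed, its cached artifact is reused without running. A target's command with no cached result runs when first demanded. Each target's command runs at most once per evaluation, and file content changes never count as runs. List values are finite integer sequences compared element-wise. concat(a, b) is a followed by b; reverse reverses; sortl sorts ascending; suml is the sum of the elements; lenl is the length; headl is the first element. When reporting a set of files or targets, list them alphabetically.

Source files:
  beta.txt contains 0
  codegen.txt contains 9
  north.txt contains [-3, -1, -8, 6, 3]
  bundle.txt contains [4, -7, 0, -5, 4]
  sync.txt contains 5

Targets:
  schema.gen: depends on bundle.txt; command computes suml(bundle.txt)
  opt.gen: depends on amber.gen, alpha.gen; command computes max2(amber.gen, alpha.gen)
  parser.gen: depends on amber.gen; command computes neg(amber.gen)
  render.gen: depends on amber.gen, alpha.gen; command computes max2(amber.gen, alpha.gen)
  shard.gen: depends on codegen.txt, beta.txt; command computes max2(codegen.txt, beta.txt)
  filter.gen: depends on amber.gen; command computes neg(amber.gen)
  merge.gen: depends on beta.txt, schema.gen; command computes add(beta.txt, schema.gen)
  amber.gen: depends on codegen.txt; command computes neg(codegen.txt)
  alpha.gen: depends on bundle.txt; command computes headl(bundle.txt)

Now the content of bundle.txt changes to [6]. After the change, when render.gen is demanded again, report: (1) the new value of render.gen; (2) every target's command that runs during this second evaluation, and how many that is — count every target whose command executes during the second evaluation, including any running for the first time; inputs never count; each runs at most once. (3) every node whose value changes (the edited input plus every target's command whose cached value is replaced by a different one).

Demanding render.gen again yields 6.
2 target commands run: alpha.gen, render.gen.
The nodes whose values change: alpha.gen, bundle.txt, render.gen.

First demand of the output computes:
  alpha.gen = headl([4, -7, 0, -5, 4]) = 4
  amber.gen = neg(9) = -9
  render.gen = max2(-9, 4) = 4

After the edit, cleaning proceeds:
  alpha.gen: a read changed (bundle.txt [4, -7, 0, -5, 4]->[6]) — executes, giving 6.
  render.gen: a read changed (alpha.gen 4->6) — executes, giving 6.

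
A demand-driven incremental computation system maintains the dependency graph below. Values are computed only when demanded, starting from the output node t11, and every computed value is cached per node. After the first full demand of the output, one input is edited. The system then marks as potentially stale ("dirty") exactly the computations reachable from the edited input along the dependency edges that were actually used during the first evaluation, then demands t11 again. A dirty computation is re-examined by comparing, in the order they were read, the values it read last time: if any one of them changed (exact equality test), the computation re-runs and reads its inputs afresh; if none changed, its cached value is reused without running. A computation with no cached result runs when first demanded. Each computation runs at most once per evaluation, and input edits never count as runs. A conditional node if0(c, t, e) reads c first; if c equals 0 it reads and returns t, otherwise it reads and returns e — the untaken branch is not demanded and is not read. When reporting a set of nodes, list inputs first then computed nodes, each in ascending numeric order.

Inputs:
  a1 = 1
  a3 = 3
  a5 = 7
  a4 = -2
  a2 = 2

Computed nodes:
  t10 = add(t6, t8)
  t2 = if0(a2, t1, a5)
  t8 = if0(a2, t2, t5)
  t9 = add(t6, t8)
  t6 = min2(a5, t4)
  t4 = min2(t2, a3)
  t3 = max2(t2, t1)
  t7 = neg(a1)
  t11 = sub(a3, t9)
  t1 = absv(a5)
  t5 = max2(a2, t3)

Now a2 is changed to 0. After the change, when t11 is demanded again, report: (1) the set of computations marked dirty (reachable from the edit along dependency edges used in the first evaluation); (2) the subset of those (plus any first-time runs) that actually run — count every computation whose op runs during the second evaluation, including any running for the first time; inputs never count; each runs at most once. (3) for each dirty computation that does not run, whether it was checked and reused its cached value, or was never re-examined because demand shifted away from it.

Marked dirty: t2, t3, t4, t5, t6, t8, t9, t11.
Computations that run: t2, t8 — 2 in total.
Checked but reused from cache: t4, t6, t9, t11.
Never re-examined (demand shifted away): t3, t5.
Key observation: a condition flipped, so demand moved to the other branch — t3, t5 are never re-examined.

First evaluation (everything demanded from the output):
  t1 = absv(7) = 7
  t2 = if0(a2=2 -> else branch a5) = 7
  t3 = max2(7, 7) = 7
  t4 = min2(7, 3) = 3
  t5 = max2(2, 7) = 7
  t6 = min2(7, 3) = 3
  t8 = if0(a2=2 -> else branch t5) = 7
  t9 = add(3, 7) = 10
  t11 = sub(3, 10) = -7

Propagation after the edit:
  t2: runs — a2 2->0; result 7 (same value as before).
  t3: marked dirty but never re-examined — demand shifted away from it.
  t4: checked — values it read are unchanged (t2 unchanged, a3 unchanged); reused cached 3 without running.
  t5: marked dirty but never re-examined — demand shifted away from it.
  t6: checked — values it read are unchanged (a5 unchanged, t4 unchanged); reused cached 3 without running.
  t8: runs — a2 2->0; result 7 (same value as before).
  t9: checked — values it read are unchanged (t6 unchanged, t8 unchanged); reused cached 10 without running.
  t11: checked — values it read are unchanged (a3 unchanged, t9 unchanged); reused cached -7 without running.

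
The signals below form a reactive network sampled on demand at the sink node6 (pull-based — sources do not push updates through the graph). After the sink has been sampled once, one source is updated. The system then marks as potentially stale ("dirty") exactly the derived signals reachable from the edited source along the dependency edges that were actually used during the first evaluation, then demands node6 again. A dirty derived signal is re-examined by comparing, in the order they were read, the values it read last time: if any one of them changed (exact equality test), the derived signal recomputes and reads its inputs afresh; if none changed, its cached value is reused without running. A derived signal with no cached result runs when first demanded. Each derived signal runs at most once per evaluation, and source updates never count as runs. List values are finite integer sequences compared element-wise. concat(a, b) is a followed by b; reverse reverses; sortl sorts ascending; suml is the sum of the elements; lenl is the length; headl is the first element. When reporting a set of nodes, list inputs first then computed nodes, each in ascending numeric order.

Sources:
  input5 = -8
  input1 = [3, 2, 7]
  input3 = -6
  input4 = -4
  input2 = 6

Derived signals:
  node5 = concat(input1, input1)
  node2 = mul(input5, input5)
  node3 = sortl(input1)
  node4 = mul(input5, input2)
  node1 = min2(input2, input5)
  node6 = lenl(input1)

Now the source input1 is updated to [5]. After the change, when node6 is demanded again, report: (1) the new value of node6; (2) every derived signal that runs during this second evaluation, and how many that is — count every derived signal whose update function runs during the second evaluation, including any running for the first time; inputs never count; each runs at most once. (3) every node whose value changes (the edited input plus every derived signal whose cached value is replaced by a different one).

Initial pass — values computed on the first demand:
  node6 = lenl([3, 2, 7]) = 3

Second demand — change propagation:
  node6: re-runs because input1 [3, 2, 7]->[5]; new result 1.

node6 now evaluates to 1.
Run set: node6 (1 run).
Changed values: input1, node6.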